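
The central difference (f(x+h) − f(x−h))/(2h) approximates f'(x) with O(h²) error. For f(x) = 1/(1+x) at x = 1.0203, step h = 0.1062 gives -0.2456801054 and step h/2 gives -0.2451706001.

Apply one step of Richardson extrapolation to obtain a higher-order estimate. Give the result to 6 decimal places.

The method has order 2: 2^2 = 4.
Top: 4(-0.2451706001) − (-0.2456801054) = -0.7350022950
Denominator 4 − 1 = 3.
Result: -0.2450007650
Gap between inputs: 5.095e-04; correction applied: +0.0001698351.

-0.245001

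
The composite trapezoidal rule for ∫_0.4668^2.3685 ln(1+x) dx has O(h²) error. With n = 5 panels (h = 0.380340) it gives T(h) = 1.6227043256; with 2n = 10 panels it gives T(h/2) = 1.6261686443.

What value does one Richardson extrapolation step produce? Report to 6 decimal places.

Error is O(h^2); halving h shrinks it by 2^2 = 4.
4·1.6261686443 − 1.6227043256 = 4.8819702516
Extrapolated: 4.8819702516 / 3 = 1.6273234172

1.627323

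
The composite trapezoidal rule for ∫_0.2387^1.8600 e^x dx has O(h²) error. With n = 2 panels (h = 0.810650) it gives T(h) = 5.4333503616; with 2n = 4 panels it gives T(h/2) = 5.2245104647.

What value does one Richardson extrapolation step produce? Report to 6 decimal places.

Leading term ∝ h^2; use weight 4 = 2^2.
4*5.2245104647 − 5.4333503616 = 15.4646914972
15.4646914972 ÷ 3 = 5.1548971657

5.154897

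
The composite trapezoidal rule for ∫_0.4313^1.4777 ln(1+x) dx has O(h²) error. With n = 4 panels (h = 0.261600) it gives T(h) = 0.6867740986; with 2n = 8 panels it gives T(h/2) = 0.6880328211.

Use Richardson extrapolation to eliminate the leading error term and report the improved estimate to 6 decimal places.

Leading term ∝ h^2; use weight 4 = 2^2.
Weighted: 2.7521312844 − 0.6867740986 = 2.0653571858
(4·0.6880328211 − 0.6867740986)/(4 − 1) = 0.6884523953
Shift from A(h/2): +0.0004195742.

0.688452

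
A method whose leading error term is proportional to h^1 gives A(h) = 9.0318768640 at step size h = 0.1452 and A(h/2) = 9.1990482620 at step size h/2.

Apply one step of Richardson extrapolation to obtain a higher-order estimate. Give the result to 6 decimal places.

Method order is 1; weight 2^1 = 2.
Top: 2(9.1990482620) − (9.0318768640) = 9.3662196600
Divide by 2^1 − 1 = 1.
Extrapolated: 9.3662196600 / 1 = 9.3662196600

9.366220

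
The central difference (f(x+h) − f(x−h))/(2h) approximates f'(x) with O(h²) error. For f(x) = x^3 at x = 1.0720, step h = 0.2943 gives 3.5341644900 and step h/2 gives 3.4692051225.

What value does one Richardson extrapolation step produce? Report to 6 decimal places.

3.447552

Error is O(h^2); halving h shrinks it by 2^2 = 4.
4 × 3.4692051225 = 13.8768204900; subtract 3.5341644900 → 10.3426560000
Denominator 4 − 1 = 3.
10.3426560000 ÷ 3 = 3.4475520000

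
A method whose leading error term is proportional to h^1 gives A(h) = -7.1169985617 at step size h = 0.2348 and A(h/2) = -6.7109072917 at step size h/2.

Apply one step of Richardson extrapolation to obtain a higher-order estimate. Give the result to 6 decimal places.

r = 1: numerator weight 2, denominator 1.
Difference of the inputs: -6.7109072917 − (-7.1169985617) = 0.4060912700
Correction (A(h/2) − A(h))/(2 − 1) = 0.4060912700/1 = 0.4060912700
R = A(h/2) + (A(h/2) − A(h))/1 = -6.7109072917 + 0.4060912700 = -6.3048160217

-6.304816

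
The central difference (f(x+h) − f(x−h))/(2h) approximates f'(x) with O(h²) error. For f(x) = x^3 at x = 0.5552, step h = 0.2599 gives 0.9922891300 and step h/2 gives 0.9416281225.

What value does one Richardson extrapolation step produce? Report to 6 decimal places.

The method has order 2: 2^2 = 4.
Top: 4(0.9416281225) − (0.9922891300) = 2.7742233600
R = 2.7742233600/3 = 0.9247411200

0.924741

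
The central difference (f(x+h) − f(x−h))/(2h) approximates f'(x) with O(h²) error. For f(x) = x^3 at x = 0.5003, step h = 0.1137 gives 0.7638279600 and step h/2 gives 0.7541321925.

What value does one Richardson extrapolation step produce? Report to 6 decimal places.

0.750900

r = 2: numerator weight 4, denominator 3.
4 × 0.7541321925 − 0.7638279600 = 2.2527008100
Divide by 2^2 − 1 = 3.
(4 × 0.7541321925 − 0.7638279600)/(4 − 1) = 0.7509002700
Correction |R − A(h/2)| = 3.232e-03; gap |A(h/2) − A(h)| = 9.696e-03.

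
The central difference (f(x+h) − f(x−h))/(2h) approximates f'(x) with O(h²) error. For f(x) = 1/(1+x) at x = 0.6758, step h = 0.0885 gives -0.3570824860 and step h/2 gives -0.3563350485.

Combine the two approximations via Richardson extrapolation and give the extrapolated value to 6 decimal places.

With r = 2 the leading error scales as h^2, so the weight is 2^2 = 4.
4×(-0.3563350485) = -1.4253401940; (-1.4253401940) − (-0.3570824860) = -1.0682577080
(-1.0682577080) ÷ 3 = -0.3560859027
Shift from A(h/2): +0.0002491458.

-0.356086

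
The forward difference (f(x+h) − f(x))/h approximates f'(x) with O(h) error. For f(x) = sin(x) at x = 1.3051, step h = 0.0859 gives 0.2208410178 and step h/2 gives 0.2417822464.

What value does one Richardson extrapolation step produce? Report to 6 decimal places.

Method order is 1; weight 2^1 = 2.
A(h/2) − A(h) = 0.2417822464 − 0.2208410178 = 0.0209412286
Correction (A(h/2) − A(h))/(2 − 1) = 0.0209412286/1 = 0.0209412286
R = 0.2417822464 + 0.0209412286 = 0.2627234750

0.262723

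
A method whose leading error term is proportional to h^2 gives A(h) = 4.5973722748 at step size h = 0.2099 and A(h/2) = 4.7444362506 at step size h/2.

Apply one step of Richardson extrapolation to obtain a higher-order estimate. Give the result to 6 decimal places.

4.793458

With r = 2 the leading error scales as h^2, so the weight is 2^2 = 4.
Numerator 4*A(h/2) − A(h) = 4*4.7444362506 − 4.5973722748 = 14.3803727276
R = 14.3803727276/3 = 4.7934575759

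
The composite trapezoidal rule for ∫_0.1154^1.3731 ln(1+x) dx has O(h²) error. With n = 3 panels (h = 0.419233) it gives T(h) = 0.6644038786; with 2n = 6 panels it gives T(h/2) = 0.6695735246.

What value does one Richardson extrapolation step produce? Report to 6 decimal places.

Order 2 gives 2^r = 4 and 2^r − 1 = 3.
4×0.6695735246 − 0.6644038786 = 2.0138902198
(4×0.6695735246 − 0.6644038786)/(4 − 1) = 0.6712967399

0.671297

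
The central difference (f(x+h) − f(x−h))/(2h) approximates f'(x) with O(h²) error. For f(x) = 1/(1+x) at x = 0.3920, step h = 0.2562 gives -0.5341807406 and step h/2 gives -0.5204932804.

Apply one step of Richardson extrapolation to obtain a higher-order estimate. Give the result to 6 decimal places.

-0.515931

Order 2 gives 2^r = 4 and 2^r − 1 = 3.
4×(-0.5204932804) = -2.0819731216; subtract (-0.5341807406) → -1.5477923810
R = (-1.5477923810)/3 = -0.5159307937
Gap between inputs: 1.369e-02; correction applied: +0.0045624867.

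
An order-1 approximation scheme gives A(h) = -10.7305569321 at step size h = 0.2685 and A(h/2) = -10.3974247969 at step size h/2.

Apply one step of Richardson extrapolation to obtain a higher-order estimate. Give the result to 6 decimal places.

Error is O(h^1); halving h shrinks it by 2^1 = 2.
Weighted: (-20.7948495938) − (-10.7305569321) = -10.0642926617
Denominator 2 − 1 = 1.
R = (-10.0642926617)/1 = -10.0642926617

-10.064293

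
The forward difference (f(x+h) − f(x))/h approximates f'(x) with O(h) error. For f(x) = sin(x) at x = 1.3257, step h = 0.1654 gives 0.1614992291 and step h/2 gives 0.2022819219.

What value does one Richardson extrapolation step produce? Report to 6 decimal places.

0.243065

Leading term ∝ h^1; use weight 2 = 2^1.
Weighted: 0.4045638438 − 0.1614992291 = 0.2430646147
0.2430646147 ÷ 1 = 0.2430646147
Correction |R − A(h/2)| = 4.078e-02; gap |A(h/2) − A(h)| = 4.078e-02.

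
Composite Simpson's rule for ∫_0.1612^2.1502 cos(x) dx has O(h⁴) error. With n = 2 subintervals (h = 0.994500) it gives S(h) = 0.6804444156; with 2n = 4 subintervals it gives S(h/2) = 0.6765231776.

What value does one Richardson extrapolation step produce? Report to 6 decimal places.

0.676262

Error is O(h^4); halving h shrinks it by 2^4 = 16.
Numerator 16*A(h/2) − A(h) = 16*0.6765231776 − 0.6804444156 = 10.1439264260
(16*0.6765231776 − 0.6804444156)/(16 − 1) = 0.6762617617
Shift from A(h/2): −0.0002614159.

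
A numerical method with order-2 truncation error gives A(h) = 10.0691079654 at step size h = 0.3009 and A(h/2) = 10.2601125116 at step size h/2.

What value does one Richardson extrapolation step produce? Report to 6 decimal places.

Method order is 2; weight 2^2 = 4.
Numerator 4×A(h/2) − A(h) = 4×10.2601125116 − 10.0691079654 = 30.9713420810
Divide by 2^2 − 1 = 3.
(4×10.2601125116 − 10.0691079654)/(4 − 1) = 10.3237806937

10.323781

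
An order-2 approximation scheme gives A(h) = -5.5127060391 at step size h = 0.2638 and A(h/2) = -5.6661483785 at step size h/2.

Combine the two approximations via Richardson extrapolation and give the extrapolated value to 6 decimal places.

-5.717296

r = 2, so 2^r = 4.
2^2·A(h/2) = -22.6645935140; minus A(h) gives -17.1518874749.
R = (-17.1518874749)/3 = -5.7172958250
Correction |R − A(h/2)| = 5.115e-02; gap |A(h/2) − A(h)| = 1.534e-01.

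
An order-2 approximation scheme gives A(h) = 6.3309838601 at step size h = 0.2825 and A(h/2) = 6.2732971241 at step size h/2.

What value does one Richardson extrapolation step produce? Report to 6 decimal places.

6.254068

Method order is 2; weight 2^2 = 4.
Top: 4(6.2732971241) − (6.3309838601) = 18.7622046363
R = 18.7622046363/3 = 6.2540682121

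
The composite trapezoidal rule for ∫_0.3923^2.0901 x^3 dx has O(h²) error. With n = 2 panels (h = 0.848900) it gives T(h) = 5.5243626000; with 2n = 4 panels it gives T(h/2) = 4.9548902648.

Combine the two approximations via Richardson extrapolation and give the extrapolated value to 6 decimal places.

4.765066

r = 2, so 2^r = 4.
4·4.9548902648 = 19.8195610592; subtract 5.5243626000 → 14.2951984592
14.2951984592 ÷ 3 = 4.7650661531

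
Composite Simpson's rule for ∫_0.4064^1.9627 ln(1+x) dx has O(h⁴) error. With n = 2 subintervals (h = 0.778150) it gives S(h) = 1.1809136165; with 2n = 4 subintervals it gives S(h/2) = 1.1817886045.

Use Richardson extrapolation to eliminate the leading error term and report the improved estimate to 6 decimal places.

Method order is 4; weight 2^4 = 16.
Weighted: 18.9086176720 − 1.1809136165 = 17.7277040555
Extrapolated: 17.7277040555 / 15 = 1.1818469370

1.181847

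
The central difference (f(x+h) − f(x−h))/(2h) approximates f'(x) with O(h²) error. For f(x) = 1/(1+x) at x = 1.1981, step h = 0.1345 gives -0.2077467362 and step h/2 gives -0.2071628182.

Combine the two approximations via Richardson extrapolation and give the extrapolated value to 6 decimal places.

Method order is 2; weight 2^2 = 4.
4*(-0.2071628182) − (-0.2077467362) = -0.6209045366
Denominator 4 − 1 = 3.
(4*(-0.2071628182) − (-0.2077467362))/(4 − 1) = -0.2069681789

-0.206968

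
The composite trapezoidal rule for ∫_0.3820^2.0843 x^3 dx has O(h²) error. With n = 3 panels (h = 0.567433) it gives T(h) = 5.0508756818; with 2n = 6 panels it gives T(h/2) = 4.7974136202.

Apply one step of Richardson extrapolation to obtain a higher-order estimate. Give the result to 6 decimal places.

Leading term ∝ h^2; use weight 4 = 2^2.
Top: 4(4.7974136202) − (5.0508756818) = 14.1387787990
Divide by 2^2 − 1 = 3.
So the Richardson estimate is 4.7129262663.

4.712926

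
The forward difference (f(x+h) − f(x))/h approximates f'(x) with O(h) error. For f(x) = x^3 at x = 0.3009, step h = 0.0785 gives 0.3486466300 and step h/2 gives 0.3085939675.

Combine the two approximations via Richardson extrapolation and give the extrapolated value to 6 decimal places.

0.268541

The method has order 1: 2^1 = 2.
Numerator 2·A(h/2) − A(h) = 2·0.3085939675 − 0.3486466300 = 0.2685413050
(2·0.3085939675 − 0.3486466300)/(2 − 1) = 0.2685413050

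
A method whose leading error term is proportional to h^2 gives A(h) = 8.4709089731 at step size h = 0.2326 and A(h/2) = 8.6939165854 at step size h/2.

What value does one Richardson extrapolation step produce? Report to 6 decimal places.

Error is O(h^2); halving h shrinks it by 2^2 = 4.
Numerator 4*A(h/2) − A(h) = 4*8.6939165854 − 8.4709089731 = 26.3047573685
26.3047573685 ÷ 3 = 8.7682524562
Shift from A(h/2): +0.0743358708.

8.768252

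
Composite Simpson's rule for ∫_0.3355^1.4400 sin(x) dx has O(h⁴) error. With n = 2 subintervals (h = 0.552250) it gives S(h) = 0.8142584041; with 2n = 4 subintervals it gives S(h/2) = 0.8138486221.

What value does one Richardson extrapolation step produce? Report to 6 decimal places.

Leading term ∝ h^4; use weight 16 = 2^4.
16 × 0.8138486221 = 13.0215779536; 13.0215779536 − 0.8142584041 = 12.2073195495
(16 × 0.8138486221 − 0.8142584041)/(16 − 1) = 0.8138213033
Gap between inputs: 4.098e-04; correction applied: −0.0000273188.

0.813821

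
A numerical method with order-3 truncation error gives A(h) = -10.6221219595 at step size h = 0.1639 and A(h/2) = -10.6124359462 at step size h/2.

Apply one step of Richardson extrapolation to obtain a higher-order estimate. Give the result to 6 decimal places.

-10.611052

r = 3: numerator weight 8, denominator 7.
8×(-10.6124359462) = -84.8994875696; (-84.8994875696) − (-10.6221219595) = -74.2773656101
(-74.2773656101) ÷ 7 = -10.6110522300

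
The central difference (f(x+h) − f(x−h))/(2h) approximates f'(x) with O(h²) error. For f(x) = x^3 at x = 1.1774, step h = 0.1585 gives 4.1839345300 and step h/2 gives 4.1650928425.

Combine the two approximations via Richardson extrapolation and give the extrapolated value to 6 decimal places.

Leading term ∝ h^2; use weight 4 = 2^2.
4·4.1650928425 − 4.1839345300 = 12.4764368400
Denominator 4 − 1 = 3.
Result: 4.1588122800

4.158812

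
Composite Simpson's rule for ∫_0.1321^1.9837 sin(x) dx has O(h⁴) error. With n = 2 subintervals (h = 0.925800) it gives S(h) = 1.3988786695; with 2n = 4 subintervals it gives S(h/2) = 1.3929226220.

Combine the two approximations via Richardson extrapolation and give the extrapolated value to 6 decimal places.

1.392526

r = 4, so 2^r = 16.
16*1.3929226220 = 22.2867619520; 22.2867619520 − 1.3988786695 = 20.8878832825
Divide by 2^4 − 1 = 15.
Extrapolated: 20.8878832825 / 15 = 1.3925255522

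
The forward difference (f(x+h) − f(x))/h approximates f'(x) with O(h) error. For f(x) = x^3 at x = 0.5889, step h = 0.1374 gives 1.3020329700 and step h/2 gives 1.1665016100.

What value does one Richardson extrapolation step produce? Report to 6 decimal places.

1.030970

Error is O(h^1); halving h shrinks it by 2^1 = 2.
Top: 2(1.1665016100) − (1.3020329700) = 1.0309702500
Denominator 2 − 1 = 1.
So the Richardson estimate is 1.0309702500.
Gap between inputs: 1.355e-01; correction applied: −0.1355313600.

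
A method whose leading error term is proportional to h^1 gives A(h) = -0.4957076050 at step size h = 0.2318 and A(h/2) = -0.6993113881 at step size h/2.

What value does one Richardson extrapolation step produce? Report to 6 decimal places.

Error is O(h^1); halving h shrinks it by 2^1 = 2.
A(h/2) − A(h) = -0.6993113881 − (-0.4957076050) = -0.2036037831
Divide by 2^1 − 1 = 1: (-0.2036037831)/1 = -0.2036037831
R = A(h/2) + (A(h/2) − A(h))/1 = -0.6993113881 − 0.2036037831 = -0.9029151712

-0.902915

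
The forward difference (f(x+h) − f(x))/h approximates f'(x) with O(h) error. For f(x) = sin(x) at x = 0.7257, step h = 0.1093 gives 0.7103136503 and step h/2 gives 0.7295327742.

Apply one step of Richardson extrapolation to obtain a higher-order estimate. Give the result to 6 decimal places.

0.748752

The method has order 1: 2^1 = 2.
Numerator 2*A(h/2) − A(h) = 2*0.7295327742 − 0.7103136503 = 0.7487518981
0.7487518981 ÷ 1 = 0.7487518981
Correction |R − A(h/2)| = 1.922e-02; gap |A(h/2) − A(h)| = 1.922e-02.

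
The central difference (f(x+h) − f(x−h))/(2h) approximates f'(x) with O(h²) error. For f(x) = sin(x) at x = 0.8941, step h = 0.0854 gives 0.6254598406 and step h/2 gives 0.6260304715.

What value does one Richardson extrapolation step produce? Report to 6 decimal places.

r = 2: numerator weight 4, denominator 3.
2^2 × A(h/2) = 2.5041218860; minus A(h) gives 1.8786620454.
Denominator 4 − 1 = 3.
Result: 0.6262206818

0.626221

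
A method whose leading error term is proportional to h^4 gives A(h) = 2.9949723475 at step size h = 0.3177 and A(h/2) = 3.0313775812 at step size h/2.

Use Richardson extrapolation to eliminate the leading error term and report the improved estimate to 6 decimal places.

r = 4: numerator weight 16, denominator 15.
2^4 × A(h/2) = 48.5020412992; minus A(h) gives 45.5070689517.
Divide by 2^4 − 1 = 15.
R = 45.5070689517/15 = 3.0338045968
Shift from A(h/2): +0.0024270156.

3.033805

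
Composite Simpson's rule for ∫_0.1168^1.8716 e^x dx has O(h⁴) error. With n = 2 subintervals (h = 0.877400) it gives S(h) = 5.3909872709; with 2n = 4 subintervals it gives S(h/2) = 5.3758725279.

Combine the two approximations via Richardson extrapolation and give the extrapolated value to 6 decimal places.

Leading term ∝ h^4; use weight 16 = 2^4.
Top: 16(5.3758725279) − (5.3909872709) = 80.6229731755
Divide by 2^4 − 1 = 15.
R = 80.6229731755/15 = 5.3748648784

5.374865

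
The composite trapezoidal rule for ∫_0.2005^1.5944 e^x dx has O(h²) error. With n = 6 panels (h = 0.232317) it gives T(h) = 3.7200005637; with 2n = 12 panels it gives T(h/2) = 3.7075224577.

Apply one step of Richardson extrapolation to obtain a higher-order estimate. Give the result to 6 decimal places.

Order 2 gives 2^r = 4 and 2^r − 1 = 3.
4·3.7075224577 = 14.8300898308; subtract 3.7200005637 → 11.1100892671
Divide by 2^2 − 1 = 3.
R = 11.1100892671/3 = 3.7033630890
Correction |R − A(h/2)| = 4.159e-03; gap |A(h/2) − A(h)| = 1.248e-02.

3.703363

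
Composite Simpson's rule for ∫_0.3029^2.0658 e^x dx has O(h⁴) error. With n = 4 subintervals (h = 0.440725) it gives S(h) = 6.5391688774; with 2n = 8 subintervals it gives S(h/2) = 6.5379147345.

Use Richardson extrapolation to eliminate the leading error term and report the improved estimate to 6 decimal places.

6.537831

Leading term ∝ h^4; use weight 16 = 2^4.
16 × 6.5379147345 − 6.5391688774 = 98.0674668746
(16 × 6.5379147345 − 6.5391688774)/(16 − 1) = 6.5378311250
Gap between inputs: 1.254e-03; correction applied: −0.0000836095.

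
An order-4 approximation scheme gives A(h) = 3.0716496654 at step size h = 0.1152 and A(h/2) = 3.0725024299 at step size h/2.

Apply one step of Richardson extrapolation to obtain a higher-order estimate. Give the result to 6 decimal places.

r = 4, so 2^r = 16.
Weighted: 49.1600388784 − 3.0716496654 = 46.0883892130
46.0883892130 ÷ 15 = 3.0725592809
Correction |R − A(h/2)| = 5.685e-05; gap |A(h/2) − A(h)| = 8.528e-04.

3.072559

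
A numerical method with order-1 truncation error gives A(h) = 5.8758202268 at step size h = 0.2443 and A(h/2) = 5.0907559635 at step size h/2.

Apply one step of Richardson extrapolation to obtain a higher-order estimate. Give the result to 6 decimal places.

Error is O(h^1); halving h shrinks it by 2^1 = 2.
Numerator 2×A(h/2) − A(h) = 2×5.0907559635 − 5.8758202268 = 4.3056917002
Divide by 2^1 − 1 = 1.
R = 4.3056917002/1 = 4.3056917002

4.305692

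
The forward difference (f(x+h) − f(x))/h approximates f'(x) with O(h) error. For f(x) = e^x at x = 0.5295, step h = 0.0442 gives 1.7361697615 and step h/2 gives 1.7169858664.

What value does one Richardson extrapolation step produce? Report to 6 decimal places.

r = 1: numerator weight 2, denominator 1.
Weighted: 3.4339717328 − 1.7361697615 = 1.6978019713
Denominator 2 − 1 = 1.
1.6978019713 ÷ 1 = 1.6978019713

1.697802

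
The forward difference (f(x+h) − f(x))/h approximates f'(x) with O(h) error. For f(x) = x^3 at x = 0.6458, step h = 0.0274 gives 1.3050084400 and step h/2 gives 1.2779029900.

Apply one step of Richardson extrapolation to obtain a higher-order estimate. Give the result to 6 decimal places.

r = 1, so 2^r = 2.
2 × 1.2779029900 − 1.3050084400 = 1.2507975400
Denominator 2 − 1 = 1.
(2 × 1.2779029900 − 1.3050084400)/(2 − 1) = 1.2507975400

1.250798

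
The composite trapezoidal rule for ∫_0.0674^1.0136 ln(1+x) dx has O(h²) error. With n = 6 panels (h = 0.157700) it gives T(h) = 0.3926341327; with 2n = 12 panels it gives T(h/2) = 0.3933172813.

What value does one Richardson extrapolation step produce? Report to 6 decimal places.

0.393545

r = 2: numerator weight 4, denominator 3.
4 × 0.3933172813 − 0.3926341327 = 1.1806349925
R = 1.1806349925/3 = 0.3935449975
Shift from A(h/2): +0.0002277162.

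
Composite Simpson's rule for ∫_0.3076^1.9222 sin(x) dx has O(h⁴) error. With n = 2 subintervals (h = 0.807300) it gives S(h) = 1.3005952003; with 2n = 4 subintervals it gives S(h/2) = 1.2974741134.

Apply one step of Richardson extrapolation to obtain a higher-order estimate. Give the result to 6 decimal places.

1.297266

Order 4 gives 2^r = 16 and 2^r − 1 = 15.
16 × 1.2974741134 = 20.7595858144; 20.7595858144 − 1.3005952003 = 19.4589906141
R = 19.4589906141/15 = 1.2972660409
Gap between inputs: 3.121e-03; correction applied: −0.0002080725.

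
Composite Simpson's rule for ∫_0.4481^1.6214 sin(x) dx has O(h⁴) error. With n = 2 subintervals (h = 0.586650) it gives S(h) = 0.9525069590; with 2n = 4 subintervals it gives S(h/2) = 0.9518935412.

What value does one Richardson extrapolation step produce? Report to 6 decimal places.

Error is O(h^4); halving h shrinks it by 2^4 = 16.
Weighted: 15.2302966592 − 0.9525069590 = 14.2777897002
Divide by 2^4 − 1 = 15.
R = 14.2777897002/15 = 0.9518526467
Correction |R − A(h/2)| = 4.089e-05; gap |A(h/2) − A(h)| = 6.134e-04.

0.951853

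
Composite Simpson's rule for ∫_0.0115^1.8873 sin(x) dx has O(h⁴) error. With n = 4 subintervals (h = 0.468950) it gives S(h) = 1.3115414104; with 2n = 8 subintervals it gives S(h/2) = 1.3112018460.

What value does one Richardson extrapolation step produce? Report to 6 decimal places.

1.311179

Error is O(h^4); halving h shrinks it by 2^4 = 16.
Weighted: 20.9792295360 − 1.3115414104 = 19.6676881256
Denominator 16 − 1 = 15.
Extrapolated: 19.6676881256 / 15 = 1.3111792084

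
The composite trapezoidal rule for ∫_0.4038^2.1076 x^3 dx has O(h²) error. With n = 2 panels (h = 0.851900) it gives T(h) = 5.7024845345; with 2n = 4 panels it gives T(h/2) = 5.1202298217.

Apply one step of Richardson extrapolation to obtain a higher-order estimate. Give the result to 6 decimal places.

Order 2 gives 2^r = 4 and 2^r − 1 = 3.
Numerator 4×A(h/2) − A(h) = 4×5.1202298217 − 5.7024845345 = 14.7784347523
Divide by 2^2 − 1 = 3.
14.7784347523 ÷ 3 = 4.9261449174

4.926145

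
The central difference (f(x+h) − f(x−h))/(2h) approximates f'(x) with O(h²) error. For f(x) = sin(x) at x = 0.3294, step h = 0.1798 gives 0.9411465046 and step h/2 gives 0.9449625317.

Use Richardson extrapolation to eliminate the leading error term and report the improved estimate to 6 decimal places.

Error is O(h^2); halving h shrinks it by 2^2 = 4.
2^2 × A(h/2) = 3.7798501268; minus A(h) gives 2.8387036222.
Denominator 4 − 1 = 3.
(4 × 0.9449625317 − 0.9411465046)/(4 − 1) = 0.9462345407

0.946235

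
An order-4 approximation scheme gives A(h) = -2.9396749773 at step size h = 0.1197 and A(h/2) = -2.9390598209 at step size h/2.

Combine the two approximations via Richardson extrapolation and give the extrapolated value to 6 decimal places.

The method has order 4: 2^4 = 16.
Difference of the inputs: -2.9390598209 − (-2.9396749773) = 0.0006151564
Divide by 2^4 − 1 = 15: 0.0006151564/15 = 0.0000410104
R = A(h/2) + (A(h/2) − A(h))/15 = -2.9390598209 + 0.0000410104 = -2.9390188105
Gap between inputs: 6.152e-04; correction applied: +0.0000410104.

-2.939019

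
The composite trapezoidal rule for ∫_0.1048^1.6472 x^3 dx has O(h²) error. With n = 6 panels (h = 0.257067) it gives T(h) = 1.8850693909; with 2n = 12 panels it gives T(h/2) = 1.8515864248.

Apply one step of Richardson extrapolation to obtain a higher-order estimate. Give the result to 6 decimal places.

1.840425

r = 2, so 2^r = 4.
Weighted: 7.4063456992 − 1.8850693909 = 5.5212763083
Denominator 4 − 1 = 3.
R = 5.5212763083/3 = 1.8404254361
Gap between inputs: 3.348e-02; correction applied: −0.0111609887.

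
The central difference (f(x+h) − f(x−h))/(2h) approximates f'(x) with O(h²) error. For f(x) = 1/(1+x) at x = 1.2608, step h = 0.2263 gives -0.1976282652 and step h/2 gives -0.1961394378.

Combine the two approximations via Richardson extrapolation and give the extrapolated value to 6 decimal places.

Leading term ∝ h^2; use weight 4 = 2^2.
Numerator 4 × A(h/2) − A(h) = 4 × (-0.1961394378) − (-0.1976282652) = -0.5869294860
Divide by 2^2 − 1 = 3.
(4 × (-0.1961394378) − (-0.1976282652))/(4 − 1) = -0.1956431620

-0.195643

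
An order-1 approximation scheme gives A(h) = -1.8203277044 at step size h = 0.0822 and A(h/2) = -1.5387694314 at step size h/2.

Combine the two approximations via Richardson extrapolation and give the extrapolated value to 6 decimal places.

-1.257211

Method order is 1; weight 2^1 = 2.
2^1×A(h/2) = -3.0775388628; minus A(h) gives -1.2572111584.
Denominator 2 − 1 = 1.
So the Richardson estimate is -1.2572111584.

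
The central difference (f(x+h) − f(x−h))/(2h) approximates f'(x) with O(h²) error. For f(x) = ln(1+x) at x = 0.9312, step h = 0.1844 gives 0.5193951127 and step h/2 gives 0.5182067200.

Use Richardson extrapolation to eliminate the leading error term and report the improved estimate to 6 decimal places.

0.517811

With r = 2 the leading error scales as h^2, so the weight is 2^2 = 4.
2^2·A(h/2) = 2.0728268800; minus A(h) gives 1.5534317673.
Denominator 4 − 1 = 3.
Result: 0.5178105891
Correction |R − A(h/2)| = 3.961e-04; gap |A(h/2) − A(h)| = 1.188e-03.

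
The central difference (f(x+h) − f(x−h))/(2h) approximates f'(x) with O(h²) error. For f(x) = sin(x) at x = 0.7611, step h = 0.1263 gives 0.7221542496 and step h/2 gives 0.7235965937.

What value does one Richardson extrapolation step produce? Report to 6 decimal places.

Method order is 2; weight 2^2 = 4.
2^2*A(h/2) = 2.8943863748; minus A(h) gives 2.1722321252.
R = 2.1722321252/3 = 0.7240773751

0.724077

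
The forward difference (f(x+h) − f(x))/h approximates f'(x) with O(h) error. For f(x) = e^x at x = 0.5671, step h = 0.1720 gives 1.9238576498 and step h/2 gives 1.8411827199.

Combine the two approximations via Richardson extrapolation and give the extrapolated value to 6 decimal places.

r = 1, so 2^r = 2.
2*1.8411827199 = 3.6823654398; subtract 1.9238576498 → 1.7585077900
1.7585077900 ÷ 1 = 1.7585077900

1.758508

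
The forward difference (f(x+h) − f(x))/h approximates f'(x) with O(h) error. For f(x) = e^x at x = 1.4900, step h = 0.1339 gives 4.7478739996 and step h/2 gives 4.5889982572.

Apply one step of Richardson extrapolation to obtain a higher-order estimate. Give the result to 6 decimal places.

4.430123

The method has order 1: 2^1 = 2.
2×4.5889982572 − 4.7478739996 = 4.4301225148
Denominator 2 − 1 = 1.
Result: 4.4301225148
Shift from A(h/2): −0.1588757424.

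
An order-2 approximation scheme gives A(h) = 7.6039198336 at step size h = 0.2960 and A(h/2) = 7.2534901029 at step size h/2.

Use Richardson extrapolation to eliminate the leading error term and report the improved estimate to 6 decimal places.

The method has order 2: 2^2 = 4.
4*7.2534901029 = 29.0139604116; subtract 7.6039198336 → 21.4100405780
(4*7.2534901029 − 7.6039198336)/(4 − 1) = 7.1366801927
Shift from A(h/2): −0.1168099102.

7.136680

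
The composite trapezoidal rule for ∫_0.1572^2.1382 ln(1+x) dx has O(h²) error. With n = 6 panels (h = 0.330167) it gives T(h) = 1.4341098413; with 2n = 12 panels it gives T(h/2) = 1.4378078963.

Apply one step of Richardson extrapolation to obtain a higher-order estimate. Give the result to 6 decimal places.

1.439041

Leading term ∝ h^2; use weight 4 = 2^2.
4*1.4378078963 − 1.4341098413 = 4.3171217439
Extrapolated: 4.3171217439 / 3 = 1.4390405813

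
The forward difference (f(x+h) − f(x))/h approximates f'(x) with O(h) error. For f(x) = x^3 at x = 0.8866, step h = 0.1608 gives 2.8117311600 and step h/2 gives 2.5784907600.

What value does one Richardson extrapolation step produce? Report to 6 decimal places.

2.345250

r = 1, so 2^r = 2.
2×2.5784907600 = 5.1569815200; subtract 2.8117311600 → 2.3452503600
Denominator 2 − 1 = 1.
2.3452503600 ÷ 1 = 2.3452503600
Shift from A(h/2): −0.2332404000.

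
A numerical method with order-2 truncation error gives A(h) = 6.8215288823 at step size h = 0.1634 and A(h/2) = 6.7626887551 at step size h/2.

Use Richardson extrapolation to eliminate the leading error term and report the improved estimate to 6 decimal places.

r = 2, so 2^r = 4.
4·6.7626887551 − 6.8215288823 = 20.2292261381
Denominator 4 − 1 = 3.
R = 20.2292261381/3 = 6.7430753794

6.743075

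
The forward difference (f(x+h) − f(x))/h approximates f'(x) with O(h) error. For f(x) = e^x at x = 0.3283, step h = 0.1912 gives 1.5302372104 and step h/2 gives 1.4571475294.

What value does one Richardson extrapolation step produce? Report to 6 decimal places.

Method order is 1; weight 2^1 = 2.
Numerator 2 × A(h/2) − A(h) = 2 × 1.4571475294 − 1.5302372104 = 1.3840578484
Denominator 2 − 1 = 1.
(2 × 1.4571475294 − 1.5302372104)/(2 − 1) = 1.3840578484

1.384058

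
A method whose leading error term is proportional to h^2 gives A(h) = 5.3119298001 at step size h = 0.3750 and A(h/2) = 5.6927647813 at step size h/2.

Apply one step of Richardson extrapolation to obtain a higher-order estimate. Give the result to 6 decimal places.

Leading term ∝ h^2; use weight 4 = 2^2.
4·5.6927647813 = 22.7710591252; 22.7710591252 − 5.3119298001 = 17.4591293251
(4·5.6927647813 − 5.3119298001)/(4 − 1) = 5.8197097750

5.819710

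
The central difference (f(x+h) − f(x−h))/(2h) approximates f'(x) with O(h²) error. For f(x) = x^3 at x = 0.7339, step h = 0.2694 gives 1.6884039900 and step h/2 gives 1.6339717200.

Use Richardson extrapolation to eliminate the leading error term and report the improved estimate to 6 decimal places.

Error is O(h^2); halving h shrinks it by 2^2 = 4.
4·1.6339717200 − 1.6884039900 = 4.8474828900
Denominator 4 − 1 = 3.
Result: 1.6158276300

1.615828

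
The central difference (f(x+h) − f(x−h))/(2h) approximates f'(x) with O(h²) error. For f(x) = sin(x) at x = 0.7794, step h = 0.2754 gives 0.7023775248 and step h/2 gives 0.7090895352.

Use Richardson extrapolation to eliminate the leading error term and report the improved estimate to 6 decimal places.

0.711327

Error is O(h^2); halving h shrinks it by 2^2 = 4.
4*0.7090895352 = 2.8363581408; subtract 0.7023775248 → 2.1339806160
Extrapolated: 2.1339806160 / 3 = 0.7113268720
Gap between inputs: 6.712e-03; correction applied: +0.0022373368.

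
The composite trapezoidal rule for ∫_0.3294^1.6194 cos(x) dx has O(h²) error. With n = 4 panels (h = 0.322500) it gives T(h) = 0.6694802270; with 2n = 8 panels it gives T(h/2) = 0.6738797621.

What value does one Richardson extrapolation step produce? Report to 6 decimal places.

0.675346

r = 2: numerator weight 4, denominator 3.
Weighted: 2.6955190484 − 0.6694802270 = 2.0260388214
2.0260388214 ÷ 3 = 0.6753462738
Correction |R − A(h/2)| = 1.467e-03; gap |A(h/2) − A(h)| = 4.400e-03.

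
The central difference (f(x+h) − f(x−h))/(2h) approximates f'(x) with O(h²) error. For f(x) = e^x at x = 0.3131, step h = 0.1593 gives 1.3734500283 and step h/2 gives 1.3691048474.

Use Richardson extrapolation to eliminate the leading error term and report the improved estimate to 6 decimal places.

r = 2, so 2^r = 4.
2^2*A(h/2) = 5.4764193896; minus A(h) gives 4.1029693613.
4.1029693613 ÷ 3 = 1.3676564538

1.367656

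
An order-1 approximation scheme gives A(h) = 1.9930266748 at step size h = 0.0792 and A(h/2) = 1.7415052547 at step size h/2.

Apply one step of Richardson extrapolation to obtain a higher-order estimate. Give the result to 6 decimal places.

1.489984

Leading term ∝ h^1; use weight 2 = 2^1.
Top: 2(1.7415052547) − (1.9930266748) = 1.4899838346
Divide by 2^1 − 1 = 1.
(2*1.7415052547 − 1.9930266748)/(2 − 1) = 1.4899838346
Shift from A(h/2): −0.2515214201.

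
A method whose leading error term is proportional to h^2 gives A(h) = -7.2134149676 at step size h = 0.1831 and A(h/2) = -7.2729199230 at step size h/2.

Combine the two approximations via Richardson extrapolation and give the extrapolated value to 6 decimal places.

r = 2: numerator weight 4, denominator 3.
4*(-7.2729199230) − (-7.2134149676) = -21.8782647244
Divide by 2^2 − 1 = 3.
So the Richardson estimate is -7.2927549081.
Correction |R − A(h/2)| = 1.983e-02; gap |A(h/2) − A(h)| = 5.950e-02.

-7.292755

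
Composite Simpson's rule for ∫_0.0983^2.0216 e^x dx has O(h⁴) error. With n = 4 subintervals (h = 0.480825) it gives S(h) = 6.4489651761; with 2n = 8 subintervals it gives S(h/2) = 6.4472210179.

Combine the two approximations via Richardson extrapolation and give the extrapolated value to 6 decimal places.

r = 4, so 2^r = 16.
Top: 16(6.4472210179) − (6.4489651761) = 96.7065711103
R = 96.7065711103/15 = 6.4471047407

6.447105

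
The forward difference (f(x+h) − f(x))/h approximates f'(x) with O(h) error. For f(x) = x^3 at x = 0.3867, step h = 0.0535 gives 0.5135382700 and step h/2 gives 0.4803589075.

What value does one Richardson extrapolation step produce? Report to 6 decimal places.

r = 1, so 2^r = 2.
A(h/2) − A(h) = 0.4803589075 − 0.5135382700 = -0.0331793625
Divide by 2^1 − 1 = 1: (-0.0331793625)/1 = -0.0331793625
R = 0.4803589075 − 0.0331793625 = 0.4471795450
Shift from A(h/2): −0.0331793625.

0.447180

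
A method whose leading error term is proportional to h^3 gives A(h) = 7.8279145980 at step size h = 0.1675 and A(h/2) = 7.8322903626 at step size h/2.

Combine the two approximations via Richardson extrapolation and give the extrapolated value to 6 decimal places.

Leading term ∝ h^3; use weight 8 = 2^3.
8·7.8322903626 − 7.8279145980 = 54.8304083028
Divide by 2^3 − 1 = 7.
So the Richardson estimate is 7.8329154718.

7.832915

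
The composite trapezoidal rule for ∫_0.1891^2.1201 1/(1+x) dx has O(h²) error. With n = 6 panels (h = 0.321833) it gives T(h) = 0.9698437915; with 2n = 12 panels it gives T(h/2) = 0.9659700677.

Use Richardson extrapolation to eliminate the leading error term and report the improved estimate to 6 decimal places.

With r = 2 the leading error scales as h^2, so the weight is 2^2 = 4.
4*0.9659700677 = 3.8638802708; 3.8638802708 − 0.9698437915 = 2.8940364793
R = 2.8940364793/3 = 0.9646788264

0.964679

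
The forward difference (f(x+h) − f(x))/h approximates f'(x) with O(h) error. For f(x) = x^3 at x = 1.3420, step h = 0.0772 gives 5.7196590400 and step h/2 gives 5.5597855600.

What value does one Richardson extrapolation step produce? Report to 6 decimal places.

Order 1 gives 2^r = 2 and 2^r − 1 = 1.
2 × 5.5597855600 = 11.1195711200; subtract 5.7196590400 → 5.3999120800
Denominator 2 − 1 = 1.
(2 × 5.5597855600 − 5.7196590400)/(2 − 1) = 5.3999120800
Correction |R − A(h/2)| = 1.599e-01; gap |A(h/2) − A(h)| = 1.599e-01.

5.399912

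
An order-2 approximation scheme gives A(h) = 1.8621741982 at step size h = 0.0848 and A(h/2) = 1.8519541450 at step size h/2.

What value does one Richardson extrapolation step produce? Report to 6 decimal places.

1.848547

Leading term ∝ h^2; use weight 4 = 2^2.
Numerator 4 × A(h/2) − A(h) = 4 × 1.8519541450 − 1.8621741982 = 5.5456423818
Denominator 4 − 1 = 3.
(4 × 1.8519541450 − 1.8621741982)/(4 − 1) = 1.8485474606
Gap between inputs: 1.022e-02; correction applied: −0.0034066844.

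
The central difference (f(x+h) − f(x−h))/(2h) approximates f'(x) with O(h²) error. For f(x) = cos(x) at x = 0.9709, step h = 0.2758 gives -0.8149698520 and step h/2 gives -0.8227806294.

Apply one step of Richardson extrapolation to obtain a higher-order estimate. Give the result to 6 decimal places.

With r = 2 the leading error scales as h^2, so the weight is 2^2 = 4.
Numerator 4*A(h/2) − A(h) = 4*(-0.8227806294) − (-0.8149698520) = -2.4761526656
Extrapolated: (-2.4761526656) / 3 = -0.8253842219
Correction |R − A(h/2)| = 2.604e-03; gap |A(h/2) − A(h)| = 7.811e-03.

-0.825384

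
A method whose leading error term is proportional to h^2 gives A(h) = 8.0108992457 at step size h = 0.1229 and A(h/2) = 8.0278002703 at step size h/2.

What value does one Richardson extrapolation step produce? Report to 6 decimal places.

8.033434

Order 2 gives 2^r = 4 and 2^r − 1 = 3.
4*8.0278002703 − 8.0108992457 = 24.1003018355
Denominator 4 − 1 = 3.
Result: 8.0334339452
Shift from A(h/2): +0.0056336749.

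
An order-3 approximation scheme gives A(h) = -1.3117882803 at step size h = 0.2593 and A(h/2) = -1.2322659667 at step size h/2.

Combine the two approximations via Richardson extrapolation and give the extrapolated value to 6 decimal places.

-1.220906

Method order is 3; weight 2^3 = 8.
Top: 8(-1.2322659667) − (-1.3117882803) = -8.5463394533
(8 × (-1.2322659667) − (-1.3117882803))/(8 − 1) = -1.2209056362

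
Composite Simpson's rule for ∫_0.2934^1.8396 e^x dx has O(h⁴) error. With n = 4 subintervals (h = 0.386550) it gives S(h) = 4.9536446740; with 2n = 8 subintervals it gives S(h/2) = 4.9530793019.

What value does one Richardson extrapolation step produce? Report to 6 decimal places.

With r = 4 the leading error scales as h^4, so the weight is 2^4 = 16.
16 × 4.9530793019 = 79.2492688304; subtract 4.9536446740 → 74.2956241564
Denominator 16 − 1 = 15.
Result: 4.9530416104

4.953042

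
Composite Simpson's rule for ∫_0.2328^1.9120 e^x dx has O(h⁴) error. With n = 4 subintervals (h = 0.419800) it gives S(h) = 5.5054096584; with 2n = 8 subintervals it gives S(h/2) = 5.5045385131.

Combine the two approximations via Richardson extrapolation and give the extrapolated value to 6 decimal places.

Error is O(h^4); halving h shrinks it by 2^4 = 16.
16×5.5045385131 = 88.0726162096; 88.0726162096 − 5.5054096584 = 82.5672065512
R = 82.5672065512/15 = 5.5044804367
Gap between inputs: 8.711e-04; correction applied: −0.0000580764.

5.504480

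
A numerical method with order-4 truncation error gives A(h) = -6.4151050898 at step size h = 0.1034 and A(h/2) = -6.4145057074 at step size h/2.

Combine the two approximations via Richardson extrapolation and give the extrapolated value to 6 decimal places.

-6.414466

Order 4 gives 2^r = 16 and 2^r − 1 = 15.
2^4·A(h/2) = -102.6320913184; minus A(h) gives -96.2169862286.
Divide by 2^4 − 1 = 15.
Extrapolated: (-96.2169862286) / 15 = -6.4144657486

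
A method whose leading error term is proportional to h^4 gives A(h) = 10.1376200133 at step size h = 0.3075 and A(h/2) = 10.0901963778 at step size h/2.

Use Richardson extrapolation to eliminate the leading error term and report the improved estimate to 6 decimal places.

10.087035

Order 4 gives 2^r = 16 and 2^r − 1 = 15.
16*10.0901963778 = 161.4431420448; 161.4431420448 − 10.1376200133 = 151.3055220315
Divide by 2^4 − 1 = 15.
R = 151.3055220315/15 = 10.0870348021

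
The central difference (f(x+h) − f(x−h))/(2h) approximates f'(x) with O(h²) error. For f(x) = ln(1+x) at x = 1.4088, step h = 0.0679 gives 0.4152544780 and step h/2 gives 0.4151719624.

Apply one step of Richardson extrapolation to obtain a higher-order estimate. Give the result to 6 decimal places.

0.415144

Method order is 2; weight 2^2 = 4.
Top: 4(0.4151719624) − (0.4152544780) = 1.2454333716
R = 1.2454333716/3 = 0.4151444572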